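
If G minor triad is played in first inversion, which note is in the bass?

G minor triad in root position is G–B-flat–D.
First inversion places the third in the bass, which is B-flat.

B-flat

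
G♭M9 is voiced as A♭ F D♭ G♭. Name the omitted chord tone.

B♭

The full G♭M9 chord is G♭, B♭, D♭, F, A♭.
Comparing with the voicing, the major 3rd (3rd) — B♭ — is absent.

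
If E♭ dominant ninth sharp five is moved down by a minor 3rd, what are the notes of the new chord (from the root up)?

C  E  G#  Bb  D

Eb down a minor 3rd → C. New chord: C dominant ninth sharp five.
root → C
3rd (major 3rd) → E
5th (augmented 5th) → G#
7th (minor 7th) → Bb
9th (major 9th) → D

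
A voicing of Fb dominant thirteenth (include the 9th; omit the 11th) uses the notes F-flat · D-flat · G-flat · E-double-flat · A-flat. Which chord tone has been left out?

C-flat

The full Fb dominant thirteenth chord is F-flat, A-flat, C-flat, E-double-flat, G-flat, D-flat.
Comparing with the voicing, the perfect 5th (5th) — C-flat — is absent.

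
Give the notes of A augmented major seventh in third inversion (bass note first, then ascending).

G# – A – C# – E#

A augmented major seventh = A–C#–E#–G#; third inversion → seventh (G#) lowest.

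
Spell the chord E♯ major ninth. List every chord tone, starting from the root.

E#, G##, B#, D##, F##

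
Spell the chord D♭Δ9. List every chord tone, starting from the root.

Db, F, Ab, C, Eb

Root Db, quality major ninth:
Db — root
F — major 3rd
Ab — perfect 5th
C — major 7th
Eb — major 9th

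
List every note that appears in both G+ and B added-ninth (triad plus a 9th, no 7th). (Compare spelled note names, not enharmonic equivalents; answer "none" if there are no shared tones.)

G+: G B D#
B added-ninth: B D# F# C#
Common to both → B, D#.

B – D#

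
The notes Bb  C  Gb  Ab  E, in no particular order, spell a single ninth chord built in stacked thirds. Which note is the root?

Stacking in thirds gives Ab – C – E – Gb – Bb, so Ab is the root — Ab dominant ninth sharp five.

Ab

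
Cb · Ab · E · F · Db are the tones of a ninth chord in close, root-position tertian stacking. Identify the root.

Db

Stacking in thirds gives Db – F – Ab – Cb – E, so Db is the root — Db dominant seventh sharp nine.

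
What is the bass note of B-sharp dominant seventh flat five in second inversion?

B-sharp dominant seventh flat five = B-sharp–D-double-sharp–F-sharp–A-sharp. Second inversion → fifth in the bass = F-sharp.

F-sharp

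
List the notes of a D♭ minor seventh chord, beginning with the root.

D♭ minor seventh is a minor seventh built on Db.
- root: Db
- minor 3rd: Fb
- perfect 5th: Ab
- minor 7th: Cb

Db, Fb, Ab, Cb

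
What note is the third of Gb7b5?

Bb

Root of Gb7b5 = Gb. The 3rd is a major 3rd: Gb up a major 3rd → Bb.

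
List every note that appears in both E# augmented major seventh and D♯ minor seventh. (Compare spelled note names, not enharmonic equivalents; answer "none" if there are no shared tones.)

E# augmented major seventh = E-sharp, G-double-sharp, B-double-sharp, D-double-sharp.
D♯ minor seventh = D-sharp, F-sharp, A-sharp, C-sharp.
Shared: none.

none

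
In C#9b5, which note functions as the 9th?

C#9b5 is built on C♯; its 9th is a major 9th above the root.
A second above C uses the letter D, and the major 9th above C♯ is D♯.

D♯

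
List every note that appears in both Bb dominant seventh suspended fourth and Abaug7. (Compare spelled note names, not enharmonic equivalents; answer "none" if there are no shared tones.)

Ab

Bb dominant seventh suspended fourth: Bb Eb F Ab
Abaug7: Ab C E Gb
Common to both → Ab.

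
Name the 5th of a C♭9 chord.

Gb

C♭9 is built on Cb; its 5th is a perfect 5th above the root.
A fifth above C uses the letter G, and the perfect 5th above Cb is Gb.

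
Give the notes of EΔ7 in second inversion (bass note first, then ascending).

B  D#  E  G#

EΔ7 = E–G#–B–D#; second inversion → fifth (B) lowest.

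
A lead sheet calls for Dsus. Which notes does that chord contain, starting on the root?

Dsus: suspended fourth on D.
- root: D
- perfect 4th: G
- perfect 5th: A

D, G, A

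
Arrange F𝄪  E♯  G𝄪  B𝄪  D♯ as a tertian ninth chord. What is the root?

E♯

Arranged so that each adjacent pair is a third by letter name: E♯ – G𝄪 – B𝄪 – D♯ – F𝄪.
The bottom of that stack, E♯, is the root (this is E♯ dominant ninth sharp five).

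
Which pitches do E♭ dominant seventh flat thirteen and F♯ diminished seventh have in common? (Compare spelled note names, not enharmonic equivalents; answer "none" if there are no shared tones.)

E-flat

E♭ dominant seventh flat thirteen = E-flat, G, B-flat, D-flat, C-flat.
F♯ diminished seventh = F-sharp, A, C, E-flat.
Shared: E-flat.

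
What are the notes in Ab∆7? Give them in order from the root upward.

A♭ C E♭ G

Ab∆7: major seventh on A♭.
A♭ — root
C — major 3rd
E♭ — perfect 5th
G — major 7th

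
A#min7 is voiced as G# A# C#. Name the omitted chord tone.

A#min7 = A#, C#, E#, G#. The voicing lacks the 5th (perfect 5th), E#.

E#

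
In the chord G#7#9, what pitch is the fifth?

D#

G#7#9 is built on G#; its 5th is a perfect 5th above the root.
A fifth above G uses the letter D, and the perfect 5th above G# is D#.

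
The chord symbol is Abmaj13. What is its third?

C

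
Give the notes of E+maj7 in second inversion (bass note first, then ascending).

E+maj7 = E–G#–B#–D#; second inversion → fifth (B#) lowest.

B#  D#  E  G#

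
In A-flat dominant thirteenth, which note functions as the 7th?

G♭

Root of A-flat dominant thirteenth = A♭. The 7th is a minor 7th: A♭ up a minor 7th → G♭.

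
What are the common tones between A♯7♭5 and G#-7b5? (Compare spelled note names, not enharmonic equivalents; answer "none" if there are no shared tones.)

G#

A♯7♭5: A# C## E G#
G#-7b5: G# B D F#
Common to both → G#.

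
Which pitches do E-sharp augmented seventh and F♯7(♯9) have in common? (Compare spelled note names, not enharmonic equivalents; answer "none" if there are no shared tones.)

G𝄪

E-sharp augmented seventh = E♯, G𝄪, B𝄪, D♯.
F♯7(♯9) = F♯, A♯, C♯, E, G𝄪.
Shared: G𝄪.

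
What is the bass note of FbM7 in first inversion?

Ab

FbM7 = Fb–Ab–Cb–Eb. First inversion → third in the bass = Ab.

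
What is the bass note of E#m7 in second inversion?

B#

E#m7 = E#–G#–B#–D#. Second inversion → fifth in the bass = B#.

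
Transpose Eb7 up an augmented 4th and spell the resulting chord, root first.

A  C#  E  G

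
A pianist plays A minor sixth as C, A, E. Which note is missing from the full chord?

F#

The full A minor sixth chord is A, C, E, F#.
Comparing with the voicing, the major 6th (6th) — F# — is absent.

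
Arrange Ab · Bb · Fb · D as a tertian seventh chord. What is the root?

Stacking in thirds gives Bb – D – Fb – Ab, so Bb is the root — Bb dominant seventh flat five.

Bb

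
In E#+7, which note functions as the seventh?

E#+7 is built on E#; its 7th is a minor 7th above the root.
A seventh above E uses the letter D, and the minor 7th above E# is D#.

D#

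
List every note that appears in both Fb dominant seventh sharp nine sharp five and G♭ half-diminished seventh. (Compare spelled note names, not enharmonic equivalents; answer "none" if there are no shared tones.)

Fb dominant seventh sharp nine sharp five = F-flat, A-flat, C, E-double-flat, G.
G♭ half-diminished seventh = G-flat, B-double-flat, D-double-flat, F-flat.
Shared: F-flat.

F-flat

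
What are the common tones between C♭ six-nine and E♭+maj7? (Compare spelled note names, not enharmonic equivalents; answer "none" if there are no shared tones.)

Eb

C♭ six-nine: Cb Eb Gb Ab Db
E♭+maj7: Eb G B D
Common to both → Eb.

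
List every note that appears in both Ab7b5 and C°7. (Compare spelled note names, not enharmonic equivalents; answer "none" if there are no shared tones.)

Ab7b5: Ab C Ebb Gb
C°7: C Eb Gb Bbb
Common to both → C, Gb.

C  Gb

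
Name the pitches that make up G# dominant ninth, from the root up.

G-sharp  B-sharp  D-sharp  F-sharp  A-sharp

Root G-sharp, quality dominant ninth:
Root: G-sharp
Major 3rd (3rd): B-sharp
Perfect 5th (5th): D-sharp
Minor 7th (7th): F-sharp
Major 9th (9th): A-sharp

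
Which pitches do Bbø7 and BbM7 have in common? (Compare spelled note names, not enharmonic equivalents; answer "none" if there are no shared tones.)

Bbø7: B♭ D♭ F♭ A♭
BbM7: B♭ D F A
Common to both → B♭.

B♭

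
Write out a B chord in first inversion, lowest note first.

D# – F# – B

B = B–D#–F#; first inversion → third (D#) lowest.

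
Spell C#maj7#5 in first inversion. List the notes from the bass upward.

E# – G## – B# – C#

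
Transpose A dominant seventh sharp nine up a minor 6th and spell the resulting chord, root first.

F, A, C, Eb, G#

A up a minor 6th → F. New chord: F dominant seventh sharp nine.
F — root
A — major 3rd
C — perfect 5th
Eb — minor 7th
G# — augmented 9th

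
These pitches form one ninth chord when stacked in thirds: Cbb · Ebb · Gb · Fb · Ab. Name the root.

Fb

Stacking in thirds gives Fb – Ab – Cbb – Ebb – Gb, so Fb is the root — Fb dominant ninth flat five.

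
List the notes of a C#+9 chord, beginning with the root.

C#, E#, G##, B, D#

Root C#, quality dominant ninth sharp five:
root → C#
3rd (major 3rd) → E#
5th (augmented 5th) → G##
7th (minor 7th) → B
9th (major 9th) → D#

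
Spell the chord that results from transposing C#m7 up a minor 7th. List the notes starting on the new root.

Transposed root: C# → B (minor 7th up). So we spell B minor seventh:
Root: B
Minor 3rd (3rd): D
Perfect 5th (5th): F#
Minor 7th (7th): A

B D F# A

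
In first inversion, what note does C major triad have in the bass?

E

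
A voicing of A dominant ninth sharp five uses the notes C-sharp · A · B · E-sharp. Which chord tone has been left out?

G

A dominant ninth sharp five = A, C-sharp, E-sharp, G, B. The voicing lacks the 7th (minor 7th), G.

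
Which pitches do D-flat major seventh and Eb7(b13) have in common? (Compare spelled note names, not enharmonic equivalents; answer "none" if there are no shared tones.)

Db

D-flat major seventh: Db F Ab C
Eb7(b13): Eb G Bb Db Cb
Common to both → Db.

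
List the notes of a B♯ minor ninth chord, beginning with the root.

B-sharp  D-sharp  F-double-sharp  A-sharp  C-double-sharp

B♯ minor ninth: minor ninth on B-sharp.
B-sharp — root
D-sharp — minor 3rd
F-double-sharp — perfect 5th
A-sharp — minor 7th
C-double-sharp — major 9th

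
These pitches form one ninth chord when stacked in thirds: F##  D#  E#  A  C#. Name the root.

Arranged so that each adjacent pair is a third by letter name: D# – F## – A – C# – E#.
The bottom of that stack, D#, is the root (this is D# dominant ninth flat five).

D#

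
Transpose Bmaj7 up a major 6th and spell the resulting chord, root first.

G# B# D# F##

A major 6th up from B is G#, so the new chord is G# major seventh.
root → G#
3rd (major 3rd) → B#
5th (perfect 5th) → D#
7th (major 7th) → F##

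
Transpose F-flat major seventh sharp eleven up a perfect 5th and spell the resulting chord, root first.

C-flat – E-flat – G-flat – B-flat – F

F-flat up a perfect 5th → C-flat. New chord: C-flat major seventh sharp eleven.
root → C-flat
3rd (major 3rd) → E-flat
5th (perfect 5th) → G-flat
7th (major 7th) → B-flat
11th (augmented 11th) → F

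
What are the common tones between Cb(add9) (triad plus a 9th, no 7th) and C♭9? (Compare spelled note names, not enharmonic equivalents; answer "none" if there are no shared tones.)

Cb, Eb, Gb, Db

Cb(add9): Cb Eb Gb Db
C♭9: Cb Eb Gb Bbb Db
Common to both → Cb, Eb, Gb, Db.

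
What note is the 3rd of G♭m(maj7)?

Bbb

G♭m(maj7) is built on Gb; its 3rd is a minor 3rd above the root.
A third above G uses the letter B, and the minor 3rd above Gb is Bbb.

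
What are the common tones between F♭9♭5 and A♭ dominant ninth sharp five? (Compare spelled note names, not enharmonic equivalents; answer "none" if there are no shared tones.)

F♭9♭5 = F♭, A♭, C𝄫, E𝄫, G♭.
A♭ dominant ninth sharp five = A♭, C, E, G♭, B♭.
Shared: A♭, G♭.

A♭, G♭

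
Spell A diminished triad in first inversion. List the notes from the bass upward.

In root position, A diminished triad is A–C–Eb.
First inversion puts the third (C) in the bass.

C, Eb, A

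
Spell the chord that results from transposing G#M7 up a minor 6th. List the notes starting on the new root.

E, G#, B, D#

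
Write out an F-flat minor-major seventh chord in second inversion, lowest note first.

F-flat minor-major seventh = F♭–A𝄫–C♭–E♭; second inversion → fifth (C♭) lowest.

C♭  E♭  F♭  A𝄫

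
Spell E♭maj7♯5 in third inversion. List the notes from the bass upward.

D Eb G B

In root position, E♭maj7♯5 is Eb–G–B–D.
Third inversion puts the seventh (D) in the bass.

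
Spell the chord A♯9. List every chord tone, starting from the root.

A#, C##, E#, G#, B#

A♯9: dominant ninth on A#.
root → A#
3rd (major 3rd) → C##
5th (perfect 5th) → E#
7th (minor 7th) → G#
9th (major 9th) → B#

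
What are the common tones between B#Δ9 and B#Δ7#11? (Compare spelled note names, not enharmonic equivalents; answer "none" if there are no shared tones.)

B#Δ9: B# D## F## A## C##
B#Δ7#11: B# D## F## A## E##
Common to both → B#, D##, F##, A##.

B# – D## – F## – A##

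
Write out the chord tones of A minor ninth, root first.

A minor ninth: minor ninth on A.
Root: A
Minor 3rd (3rd): C
Perfect 5th (5th): E
Minor 7th (7th): G
Major 9th (9th): B

A, C, E, G, B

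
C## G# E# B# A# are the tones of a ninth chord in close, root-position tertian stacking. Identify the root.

A#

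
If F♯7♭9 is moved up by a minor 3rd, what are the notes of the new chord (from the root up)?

A – C♯ – E – G – B♭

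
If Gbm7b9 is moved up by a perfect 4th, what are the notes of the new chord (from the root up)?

C♭, E𝄫, G♭, B𝄫, D𝄫

A perfect 4th up from G♭ is C♭, so the new chord is C♭ minor seventh flat nine.
- root: C♭
- minor 3rd: E𝄫
- perfect 5th: G♭
- minor 7th: B𝄫
- minor 9th: D𝄫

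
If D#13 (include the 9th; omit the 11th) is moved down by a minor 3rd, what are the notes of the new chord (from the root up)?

A minor 3rd down from D# is B#, so the new chord is B# dominant thirteenth.
- root: B#
- major 3rd: D##
- perfect 5th: F##
- minor 7th: A#
- major 9th: C##
- major 13th: G##

B#, D##, F##, A#, C##, G##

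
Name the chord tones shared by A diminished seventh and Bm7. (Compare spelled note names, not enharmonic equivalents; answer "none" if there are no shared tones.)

A diminished seventh: A C Eb Gb
Bm7: B D F# A
Common to both → A.

A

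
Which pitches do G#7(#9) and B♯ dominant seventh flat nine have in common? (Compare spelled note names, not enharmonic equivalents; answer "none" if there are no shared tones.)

B#

G#7(#9): G# B# D# F# A##
B♯ dominant seventh flat nine: B# D## F## A# C#
Common to both → B#.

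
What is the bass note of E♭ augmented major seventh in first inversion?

E♭ augmented major seventh = E-flat–G–B–D. First inversion → third in the bass = G.

G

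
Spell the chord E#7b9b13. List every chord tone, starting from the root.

E♯, G𝄪, B♯, D♯, F♯, C♯

E#7b9b13 is a dominant seventh flat nine flat thirteen built on E♯.
Root: E♯
Major 3rd (3rd): G𝄪
Perfect 5th (5th): B♯
Minor 7th (7th): D♯
Minor 9th (9th): F♯
Minor 13th (13th): C♯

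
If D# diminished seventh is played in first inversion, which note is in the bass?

F#

D# diminished seventh in root position is D#–F#–A–C.
First inversion places the third in the bass, which is F#.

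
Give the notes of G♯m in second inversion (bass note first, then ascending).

In root position, G♯m is G#–B–D#.
Second inversion puts the fifth (D#) in the bass.

D# – G# – B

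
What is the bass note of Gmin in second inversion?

Gmin = G–B♭–D. Second inversion → fifth in the bass = D.

D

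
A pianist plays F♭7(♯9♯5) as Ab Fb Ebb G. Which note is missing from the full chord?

C

F♭7(♯9♯5) = Fb, Ab, C, Ebb, G. The voicing lacks the 5th (augmented 5th), C.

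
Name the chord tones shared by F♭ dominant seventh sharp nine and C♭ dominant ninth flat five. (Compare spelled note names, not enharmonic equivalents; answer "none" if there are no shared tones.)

C-flat

F♭ dominant seventh sharp nine = F-flat, A-flat, C-flat, E-double-flat, G.
C♭ dominant ninth flat five = C-flat, E-flat, G-double-flat, B-double-flat, D-flat.
Shared: C-flat.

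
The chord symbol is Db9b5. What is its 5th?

A𝄫

Db9b5 is built on D♭; its 5th is a diminished 5th above the root.
A fifth above D uses the letter A, and the diminished 5th above D♭ is A𝄫.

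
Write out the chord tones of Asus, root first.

A, D, E

Asus is a suspended fourth built on A.
- root: A
- perfect 4th: D
- perfect 5th: E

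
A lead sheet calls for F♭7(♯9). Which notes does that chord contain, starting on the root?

Root Fb, quality dominant seventh sharp nine:
Root: Fb
Major 3rd (3rd): Ab
Perfect 5th (5th): Cb
Minor 7th (7th): Ebb
Augmented 9th (9th): G

Fb  Ab  Cb  Ebb  G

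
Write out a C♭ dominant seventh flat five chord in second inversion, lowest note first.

In root position, C♭ dominant seventh flat five is Cb–Eb–Gbb–Bbb.
Second inversion puts the fifth (Gbb) in the bass.

Gbb, Bbb, Cb, Eb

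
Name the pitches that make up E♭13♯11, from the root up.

Eb, G, Bb, Db, F, A, C

E♭13♯11 is a dominant thirteenth sharp eleven built on Eb.
root → Eb
3rd (major 3rd) → G
5th (perfect 5th) → Bb
7th (minor 7th) → Db
9th (major 9th) → F
11th (augmented 11th) → A
13th (major 13th) → C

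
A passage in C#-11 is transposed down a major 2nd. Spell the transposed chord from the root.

B, D, F#, A, C#, E

A major 2nd down from C# is B, so the new chord is B minor eleventh.
B — root
D — minor 3rd
F# — perfect 5th
A — minor 7th
C# — major 9th
E — perfect 11th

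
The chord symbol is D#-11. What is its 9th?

D#-11 is built on D#; its 9th is a major 9th above the root.
A second above D uses the letter E, and the major 9th above D# is E#.

E#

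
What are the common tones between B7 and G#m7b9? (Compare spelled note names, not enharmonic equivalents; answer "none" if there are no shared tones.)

B, D#, F#, A

B7: B D# F# A
G#m7b9: G# B D# F# A
Common to both → B, D#, F#, A.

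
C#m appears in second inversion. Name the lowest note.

C#m in root position is C#–E–G#.
Second inversion places the fifth in the bass, which is G#.

G#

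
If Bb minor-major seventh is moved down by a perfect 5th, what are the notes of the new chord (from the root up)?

Transposed root: B-flat → E-flat (perfect 5th down). So we spell E-flat minor-major seventh:
E-flat — root
G-flat — minor 3rd
B-flat — perfect 5th
D — major 7th

E-flat, G-flat, B-flat, D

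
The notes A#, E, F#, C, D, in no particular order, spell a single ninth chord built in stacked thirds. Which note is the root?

D

Stacking in thirds gives D – F# – A# – C – E, so D is the root — D dominant ninth sharp five.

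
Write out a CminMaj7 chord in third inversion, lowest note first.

CminMaj7 = C–Eb–G–B; third inversion → seventh (B) lowest.

B – C – Eb – G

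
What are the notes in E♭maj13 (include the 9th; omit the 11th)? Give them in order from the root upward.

Eb G Bb D F C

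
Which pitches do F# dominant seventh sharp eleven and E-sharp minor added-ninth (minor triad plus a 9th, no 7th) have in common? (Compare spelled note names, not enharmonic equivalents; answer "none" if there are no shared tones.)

B-sharp

F# dominant seventh sharp eleven: F-sharp A-sharp C-sharp E B-sharp
E-sharp minor added-ninth: E-sharp G-sharp B-sharp F-double-sharp
Common to both → B-sharp.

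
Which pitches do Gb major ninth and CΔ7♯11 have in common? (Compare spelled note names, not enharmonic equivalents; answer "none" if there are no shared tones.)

Gb major ninth = Gb, Bb, Db, F, Ab.
CΔ7♯11 = C, E, G, B, F#.
Shared: none.

none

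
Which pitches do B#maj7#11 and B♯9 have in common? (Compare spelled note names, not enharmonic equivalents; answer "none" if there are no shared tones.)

B#, D##, F##

B#maj7#11 = B#, D##, F##, A##, E##.
B♯9 = B#, D##, F##, A#, C##.
Shared: B#, D##, F##.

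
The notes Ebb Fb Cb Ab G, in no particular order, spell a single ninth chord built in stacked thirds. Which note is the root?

Stacking in thirds gives Fb – Ab – Cb – Ebb – G, so Fb is the root — Fb dominant seventh sharp nine.

Fb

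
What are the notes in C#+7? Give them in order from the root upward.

C# – E# – G## – B

C#+7 is an augmented seventh built on C#.
root → C#
3rd (major 3rd) → E#
5th (augmented 5th) → G##
7th (minor 7th) → B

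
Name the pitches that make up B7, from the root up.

B, D#, F#, A

Root B, quality dominant seventh:
Root: B
Major 3rd (3rd): D#
Perfect 5th (5th): F#
Minor 7th (7th): A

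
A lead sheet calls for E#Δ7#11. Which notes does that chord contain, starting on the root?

Root E#, quality major seventh sharp eleven:
Root: E#
Major 3rd (3rd): G##
Perfect 5th (5th): B#
Major 7th (7th): D##
Augmented 11th (11th): A##

E#, G##, B#, D##, A##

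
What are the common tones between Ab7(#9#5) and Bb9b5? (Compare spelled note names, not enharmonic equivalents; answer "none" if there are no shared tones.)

Ab7(#9#5): Ab C E Gb B
Bb9b5: Bb D Fb Ab C
Common to both → Ab, C.

Ab  C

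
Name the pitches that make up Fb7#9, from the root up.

Fb – Ab – Cb – Ebb – G

Root Fb, quality dominant seventh sharp nine:
root → Fb
3rd (major 3rd) → Ab
5th (perfect 5th) → Cb
7th (minor 7th) → Ebb
9th (augmented 9th) → G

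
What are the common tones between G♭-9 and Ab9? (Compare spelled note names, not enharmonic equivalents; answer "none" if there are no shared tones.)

G♭  A♭

G♭-9 = G♭, B𝄫, D♭, F♭, A♭.
Ab9 = A♭, C, E♭, G♭, B♭.
Shared: G♭, A♭.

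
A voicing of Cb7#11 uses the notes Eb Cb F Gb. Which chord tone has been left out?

Bbb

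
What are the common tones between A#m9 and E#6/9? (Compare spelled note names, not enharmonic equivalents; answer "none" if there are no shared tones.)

A#m9 = A#, C#, E#, G#, B#.
E#6/9 = E#, G##, B#, C##, F##.
Shared: E#, B#.

E#, B#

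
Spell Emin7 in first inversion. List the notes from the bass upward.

Emin7 = E–G–B–D; first inversion → third (G) lowest.

G, B, D, E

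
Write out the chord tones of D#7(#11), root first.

Root D#, quality dominant seventh sharp eleven:
D# — root
F## — major 3rd
A# — perfect 5th
C# — minor 7th
G## — augmented 11th

D#, F##, A#, C#, G##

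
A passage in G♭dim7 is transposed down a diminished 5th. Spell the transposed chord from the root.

A diminished 5th down from Gb is C, so the new chord is C diminished seventh.
Root: C
Minor 3rd (3rd): Eb
Diminished 5th (5th): Gb
Diminished 7th (7th): Bbb

C, Eb, Gb, Bbb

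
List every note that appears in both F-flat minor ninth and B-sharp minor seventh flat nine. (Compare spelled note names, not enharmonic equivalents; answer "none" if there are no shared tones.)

none

F-flat minor ninth = F♭, A𝄫, C♭, E𝄫, G♭.
B-sharp minor seventh flat nine = B♯, D♯, F𝄪, A♯, C♯.
Shared: none.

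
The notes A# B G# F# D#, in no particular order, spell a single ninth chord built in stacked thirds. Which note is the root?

G#

Arranged so that each adjacent pair is a third by letter name: G# – B – D# – F# – A#.
The bottom of that stack, G#, is the root (this is G# minor ninth).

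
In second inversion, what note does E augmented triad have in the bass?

E augmented triad = E–G#–B#. Second inversion → fifth in the bass = B#.

B#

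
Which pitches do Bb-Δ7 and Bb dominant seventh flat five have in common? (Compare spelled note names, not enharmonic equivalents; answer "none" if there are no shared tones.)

Bb

Bb-Δ7: Bb Db F A
Bb dominant seventh flat five: Bb D Fb Ab
Common to both → Bb.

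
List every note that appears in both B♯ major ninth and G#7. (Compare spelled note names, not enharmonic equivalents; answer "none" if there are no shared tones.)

B#

B♯ major ninth = B#, D##, F##, A##, C##.
G#7 = G#, B#, D#, F#.
Shared: B#.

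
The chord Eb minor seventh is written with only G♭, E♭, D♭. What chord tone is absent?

The full Eb minor seventh chord is E♭, G♭, B♭, D♭.
Comparing with the voicing, the perfect 5th (5th) — B♭ — is absent.

B♭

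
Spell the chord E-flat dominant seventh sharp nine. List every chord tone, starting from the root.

Eb, G, Bb, Db, F#

Root Eb, quality dominant seventh sharp nine:
Root: Eb
Major 3rd (3rd): G
Perfect 5th (5th): Bb
Minor 7th (7th): Db
Augmented 9th (9th): F#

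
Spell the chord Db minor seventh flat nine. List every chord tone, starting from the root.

D-flat, F-flat, A-flat, C-flat, E-double-flat

Db minor seventh flat nine: minor seventh flat nine on D-flat.
Root: D-flat
Minor 3rd (3rd): F-flat
Perfect 5th (5th): A-flat
Minor 7th (7th): C-flat
Minor 9th (9th): E-double-flat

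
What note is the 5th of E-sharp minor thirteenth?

B♯

E-sharp minor thirteenth is built on E♯; its 5th is a perfect 5th above the root.
A fifth above E uses the letter B, and the perfect 5th above E♯ is B♯.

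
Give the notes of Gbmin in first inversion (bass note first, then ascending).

Gbmin = Gb–Bbb–Db; first inversion → third (Bbb) lowest.

Bbb, Db, Gb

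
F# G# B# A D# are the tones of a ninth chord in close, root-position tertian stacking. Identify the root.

Stacking in thirds gives G# – B# – D# – F# – A, so G# is the root — G# dominant seventh flat nine.

G#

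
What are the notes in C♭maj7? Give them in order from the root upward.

Cb  Eb  Gb  Bb

C♭maj7 is a major seventh built on Cb.
Root: Cb
Major 3rd (3rd): Eb
Perfect 5th (5th): Gb
Major 7th (7th): Bb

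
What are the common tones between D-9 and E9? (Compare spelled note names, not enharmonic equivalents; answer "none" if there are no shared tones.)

D  E

D-9 = D, F, A, C, E.
E9 = E, G#, B, D, F#.
Shared: D, E.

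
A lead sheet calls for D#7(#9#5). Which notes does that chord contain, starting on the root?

D#7(#9#5): dominant seventh sharp nine sharp five on D♯.
D♯ — root
F𝄪 — major 3rd
A𝄪 — augmented 5th
C♯ — minor 7th
E𝄪 — augmented 9th

D♯, F𝄪, A𝄪, C♯, E𝄪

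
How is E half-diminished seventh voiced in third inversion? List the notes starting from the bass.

D  E  G  B-flat

In root position, E half-diminished seventh is E–G–B-flat–D.
Third inversion puts the seventh (D) in the bass.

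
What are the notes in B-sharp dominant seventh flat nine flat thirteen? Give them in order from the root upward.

B-sharp dominant seventh flat nine flat thirteen: dominant seventh flat nine flat thirteen on B#.
- root: B#
- major 3rd: D##
- perfect 5th: F##
- minor 7th: A#
- minor 9th: C#
- minor 13th: G#

B# D## F## A# C# G#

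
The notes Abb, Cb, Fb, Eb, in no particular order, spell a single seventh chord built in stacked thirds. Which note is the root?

Arranged so that each adjacent pair is a third by letter name: Fb – Abb – Cb – Eb.
The bottom of that stack, Fb, is the root (this is Fb minor-major seventh).

Fb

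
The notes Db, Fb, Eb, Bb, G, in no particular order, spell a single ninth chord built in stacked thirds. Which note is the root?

Eb

Arranged so that each adjacent pair is a third by letter name: Eb – G – Bb – Db – Fb.
The bottom of that stack, Eb, is the root (this is Eb dominant seventh flat nine).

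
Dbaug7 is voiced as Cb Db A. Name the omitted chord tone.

Dbaug7 = Db, F, A, Cb. The voicing lacks the 3rd (major 3rd), F.

F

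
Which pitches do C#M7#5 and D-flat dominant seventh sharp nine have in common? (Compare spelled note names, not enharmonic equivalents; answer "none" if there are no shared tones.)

none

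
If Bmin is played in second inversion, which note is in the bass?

F♯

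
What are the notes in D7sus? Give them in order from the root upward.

D7sus: dominant seventh suspended fourth on D.
- root: D
- perfect 4th: G
- perfect 5th: A
- minor 7th: C

D – G – A – C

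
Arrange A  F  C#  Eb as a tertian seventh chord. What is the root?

F

Stacking in thirds gives F – A – C# – Eb, so F is the root — F augmented seventh.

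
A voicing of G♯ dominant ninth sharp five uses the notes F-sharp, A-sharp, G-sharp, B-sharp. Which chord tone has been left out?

D-double-sharp

The full G♯ dominant ninth sharp five chord is G-sharp, B-sharp, D-double-sharp, F-sharp, A-sharp.
Comparing with the voicing, the augmented 5th (5th) — D-double-sharp — is absent.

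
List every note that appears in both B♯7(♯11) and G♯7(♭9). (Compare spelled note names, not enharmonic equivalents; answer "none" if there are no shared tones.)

B♯7(♯11): B# D## F## A# E##
G♯7(♭9): G# B# D# F# A
Common to both → B#.

B#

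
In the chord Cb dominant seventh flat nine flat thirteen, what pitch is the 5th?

Gb

Root of Cb dominant seventh flat nine flat thirteen = Cb. The 5th is a perfect 5th: Cb up a perfect 5th → Gb.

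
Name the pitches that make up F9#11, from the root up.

F – A – C – Eb – G – B

F9#11 is a dominant ninth sharp eleven built on F.
root → F
3rd (major 3rd) → A
5th (perfect 5th) → C
7th (minor 7th) → Eb
9th (major 9th) → G
11th (augmented 11th) → B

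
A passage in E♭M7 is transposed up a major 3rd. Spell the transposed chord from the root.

G B D F#

Transposed root: Eb → G (major 3rd up). So we spell G major seventh:
Root: G
Major 3rd (3rd): B
Perfect 5th (5th): D
Major 7th (7th): F#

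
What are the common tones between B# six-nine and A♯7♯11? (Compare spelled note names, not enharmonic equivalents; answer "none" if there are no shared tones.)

D𝄪 C𝄪

B# six-nine = B♯, D𝄪, F𝄪, G𝄪, C𝄪.
A♯7♯11 = A♯, C𝄪, E♯, G♯, D𝄪.
Shared: D𝄪, C𝄪.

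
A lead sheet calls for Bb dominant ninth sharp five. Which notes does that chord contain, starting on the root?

B-flat D F-sharp A-flat C

Bb dominant ninth sharp five is a dominant ninth sharp five built on B-flat.
B-flat — root
D — major 3rd
F-sharp — augmented 5th
A-flat — minor 7th
C — major 9th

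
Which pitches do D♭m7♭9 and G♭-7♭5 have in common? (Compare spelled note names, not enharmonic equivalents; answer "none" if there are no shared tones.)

Fb

D♭m7♭9 = Db, Fb, Ab, Cb, Ebb.
G♭-7♭5 = Gb, Bbb, Dbb, Fb.
Shared: Fb.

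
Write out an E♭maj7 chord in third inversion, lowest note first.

D, E♭, G, B♭

E♭maj7 = E♭–G–B♭–D; third inversion → seventh (D) lowest.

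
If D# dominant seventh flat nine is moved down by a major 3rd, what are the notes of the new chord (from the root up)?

Transposed root: D-sharp → B (major 3rd down). So we spell B dominant seventh flat nine:
B — root
D-sharp — major 3rd
F-sharp — perfect 5th
A — minor 7th
C — minor 9th

B, D-sharp, F-sharp, A, C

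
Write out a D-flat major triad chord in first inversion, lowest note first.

D-flat major triad = D-flat–F–A-flat; first inversion → third (F) lowest.

F – A-flat – D-flat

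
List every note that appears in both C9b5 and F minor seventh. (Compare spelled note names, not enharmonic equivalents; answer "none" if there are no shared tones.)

C9b5: C E G♭ B♭ D
F minor seventh: F A♭ C E♭
Common to both → C.

C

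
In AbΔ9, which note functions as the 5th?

AbΔ9 is built on Ab; its 5th is a perfect 5th above the root.
A fifth above A uses the letter E, and the perfect 5th above Ab is Eb.

Eb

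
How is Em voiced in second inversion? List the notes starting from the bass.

B  E  G

In root position, Em is E–G–B.
Second inversion puts the fifth (B) in the bass.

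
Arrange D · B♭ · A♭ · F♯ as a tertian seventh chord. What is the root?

B♭

Stacking in thirds gives B♭ – D – F♯ – A♭, so B♭ is the root — B♭ augmented seventh.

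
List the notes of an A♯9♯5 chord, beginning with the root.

A#, C##, E##, G#, B#

A♯9♯5: dominant ninth sharp five on A#.
A# — root
C## — major 3rd
E## — augmented 5th
G# — minor 7th
B# — major 9th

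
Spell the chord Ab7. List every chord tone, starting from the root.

Ab  C  Eb  Gb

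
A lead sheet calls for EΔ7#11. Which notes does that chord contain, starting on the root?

EΔ7#11 is a major seventh sharp eleven built on E.
Root: E
Major 3rd (3rd): G#
Perfect 5th (5th): B
Major 7th (7th): D#
Augmented 11th (11th): A#

E, G#, B, D#, A#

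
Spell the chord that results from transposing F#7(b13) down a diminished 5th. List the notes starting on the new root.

B#  D##  F##  A#  G#

A diminished 5th down from F# is B#, so the new chord is B# dominant seventh flat thirteen.
- root: B#
- major 3rd: D##
- perfect 5th: F##
- minor 7th: A#
- minor 13th: G#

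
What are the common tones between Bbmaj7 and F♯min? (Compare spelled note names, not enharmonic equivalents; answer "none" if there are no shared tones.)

A

Bbmaj7: B♭ D F A
F♯min: F♯ A C♯
Common to both → A.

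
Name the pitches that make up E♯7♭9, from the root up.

E♯7♭9: dominant seventh flat nine on E♯.
root → E♯
3rd (major 3rd) → G𝄪
5th (perfect 5th) → B♯
7th (minor 7th) → D♯
9th (minor 9th) → F♯

E♯ – G𝄪 – B♯ – D♯ – F♯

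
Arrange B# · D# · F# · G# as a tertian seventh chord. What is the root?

Arranged so that each adjacent pair is a third by letter name: G# – B# – D# – F#.
The bottom of that stack, G#, is the root (this is G# dominant seventh).

G#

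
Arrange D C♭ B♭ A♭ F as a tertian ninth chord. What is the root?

Stacking in thirds gives B♭ – D – F – A♭ – C♭, so B♭ is the root — B♭ dominant seventh flat nine.

B♭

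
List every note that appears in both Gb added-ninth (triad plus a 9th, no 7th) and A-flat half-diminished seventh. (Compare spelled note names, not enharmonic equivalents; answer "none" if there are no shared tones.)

Gb added-ninth: G-flat B-flat D-flat A-flat
A-flat half-diminished seventh: A-flat C-flat E-double-flat G-flat
Common to both → G-flat, A-flat.

G-flat – A-flat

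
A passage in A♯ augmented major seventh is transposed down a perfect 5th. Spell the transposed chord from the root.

D-sharp F-double-sharp A-double-sharp C-double-sharp

A-sharp down a perfect 5th → D-sharp. New chord: D-sharp augmented major seventh.
root → D-sharp
3rd (major 3rd) → F-double-sharp
5th (augmented 5th) → A-double-sharp
7th (major 7th) → C-double-sharp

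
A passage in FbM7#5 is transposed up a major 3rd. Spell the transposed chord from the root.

Ab  C  E  G

A major 3rd up from Fb is Ab, so the new chord is Ab augmented major seventh.
Ab — root
C — major 3rd
E — augmented 5th
G — major 7th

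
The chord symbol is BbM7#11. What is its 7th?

A

BbM7#11 is built on Bb; its 7th is a major 7th above the root.
A seventh above B uses the letter A, and the major 7th above Bb is A.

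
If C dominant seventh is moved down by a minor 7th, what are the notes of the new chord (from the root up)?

D  F-sharp  A  C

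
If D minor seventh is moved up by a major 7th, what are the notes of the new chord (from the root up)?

Transposed root: D → C# (major 7th up). So we spell C# minor seventh:
Root: C#
Minor 3rd (3rd): E
Perfect 5th (5th): G#
Minor 7th (7th): B

C# E G# B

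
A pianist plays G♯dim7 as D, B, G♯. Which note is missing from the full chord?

The full G♯dim7 chord is G♯, B, D, F.
Comparing with the voicing, the diminished 7th (7th) — F — is absent.

F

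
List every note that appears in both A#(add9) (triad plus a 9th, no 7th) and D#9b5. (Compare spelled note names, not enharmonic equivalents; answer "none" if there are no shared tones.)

E#

A#(add9): A# C## E# B#
D#9b5: D# F## A C# E#
Common to both → E#.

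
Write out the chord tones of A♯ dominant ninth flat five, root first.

A#  C##  E  G#  B#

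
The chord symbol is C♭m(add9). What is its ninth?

C♭m(add9) is built on Cb; its 9th is a major 9th above the root.
A second above C uses the letter D, and the major 9th above Cb is Db.

Db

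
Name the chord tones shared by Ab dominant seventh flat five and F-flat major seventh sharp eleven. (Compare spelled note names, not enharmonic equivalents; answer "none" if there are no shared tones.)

A-flat

Ab dominant seventh flat five = A-flat, C, E-double-flat, G-flat.
F-flat major seventh sharp eleven = F-flat, A-flat, C-flat, E-flat, B-flat.
Shared: A-flat.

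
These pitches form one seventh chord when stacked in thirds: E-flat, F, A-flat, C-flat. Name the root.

F

Arranged so that each adjacent pair is a third by letter name: F – A-flat – C-flat – E-flat.
The bottom of that stack, F, is the root (this is F half-diminished seventh).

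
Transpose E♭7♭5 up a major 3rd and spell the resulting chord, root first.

A major 3rd up from Eb is G, so the new chord is G dominant seventh flat five.
- root: G
- major 3rd: B
- diminished 5th: Db
- minor 7th: F

G, B, Db, F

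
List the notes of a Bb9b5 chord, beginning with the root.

Bb  D  Fb  Ab  C

Root Bb, quality dominant ninth flat five:
- root: Bb
- major 3rd: D
- diminished 5th: Fb
- minor 7th: Ab
- major 9th: C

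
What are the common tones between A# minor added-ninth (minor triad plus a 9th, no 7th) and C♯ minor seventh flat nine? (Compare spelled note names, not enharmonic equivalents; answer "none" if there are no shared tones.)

A# minor added-ninth: A-sharp C-sharp E-sharp B-sharp
C♯ minor seventh flat nine: C-sharp E G-sharp B D
Common to both → C-sharp.

C-sharp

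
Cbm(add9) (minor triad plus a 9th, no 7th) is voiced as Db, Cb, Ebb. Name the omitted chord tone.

Cbm(add9) = Cb, Ebb, Gb, Db. The voicing lacks the 5th (perfect 5th), Gb.

Gb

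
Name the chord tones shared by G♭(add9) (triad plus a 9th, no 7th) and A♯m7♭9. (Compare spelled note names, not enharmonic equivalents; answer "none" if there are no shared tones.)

none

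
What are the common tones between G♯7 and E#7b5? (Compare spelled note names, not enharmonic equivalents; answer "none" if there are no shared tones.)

D♯

G♯7 = G♯, B♯, D♯, F♯.
E#7b5 = E♯, G𝄪, B, D♯.
Shared: D♯.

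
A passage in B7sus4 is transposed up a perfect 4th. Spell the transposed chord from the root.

E – A – B – D

A perfect 4th up from B is E, so the new chord is E dominant seventh suspended fourth.
root → E
4th (perfect 4th) → A
5th (perfect 5th) → B
7th (minor 7th) → D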